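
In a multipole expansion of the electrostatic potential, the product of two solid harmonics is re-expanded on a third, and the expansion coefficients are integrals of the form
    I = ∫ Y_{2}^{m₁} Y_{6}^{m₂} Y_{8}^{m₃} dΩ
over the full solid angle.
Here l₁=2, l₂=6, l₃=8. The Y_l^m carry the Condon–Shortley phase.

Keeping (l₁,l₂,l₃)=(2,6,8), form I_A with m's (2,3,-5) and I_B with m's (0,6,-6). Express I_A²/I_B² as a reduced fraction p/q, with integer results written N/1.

Shared (l₁,l₂,l₃)=(2,6,8): N and (l;000)² cancel in I_A²/I_B².
A: Δ = 0!·4!·12!/17! = 1/30940; Racah Σ t=0..0: t=0:+1/52254720 = 1/52254720; ⇒ 3j(2 6 8; 2 3 -5)² = 11/476, sgn -1
B: Δ = 0!·4!·12!/17! = 1/30940; Racah Σ t=0..0: t=0:+1/1916006400 = 1/1916006400; ⇒ 3j(2 6 8; 0 6 -6)² = 1/340, sgn +1
I_A²/I_B² = (11/476)/(1/340) = 55/7

55/7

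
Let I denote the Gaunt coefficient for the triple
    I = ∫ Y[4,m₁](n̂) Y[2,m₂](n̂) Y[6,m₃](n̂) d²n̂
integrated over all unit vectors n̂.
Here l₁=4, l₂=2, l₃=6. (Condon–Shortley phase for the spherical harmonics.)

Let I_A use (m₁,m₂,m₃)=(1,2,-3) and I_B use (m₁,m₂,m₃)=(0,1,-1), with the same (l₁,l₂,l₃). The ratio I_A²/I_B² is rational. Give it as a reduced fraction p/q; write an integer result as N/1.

l's match ⇒ only the (l;m) 3-j factors differ between A and B.
A: triangle coeff Δ(4,2,6) = 1/6435; Σ_t [0,0]: t=0:+1/17280 = 1/17280; (3j)²=14/715 [(4 2 6; 1 2 -3)], sign=-1
B: triangle coeff Δ(4,2,6) = 1/6435; Σ_t [0,0]: t=0:+1/3456 = 1/3456; (3j)²=35/1287 [(4 2 6; 0 1 -1)], sign=-1
I_A²/I_B² = (14/715)/(35/1287) = 18/25

18/25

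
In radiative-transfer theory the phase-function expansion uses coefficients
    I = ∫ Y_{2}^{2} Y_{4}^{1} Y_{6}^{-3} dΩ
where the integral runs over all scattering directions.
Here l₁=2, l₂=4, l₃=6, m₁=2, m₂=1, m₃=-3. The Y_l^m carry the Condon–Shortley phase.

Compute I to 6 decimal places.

m-sum 0 ✓  L=12 even ✓  2≤6≤6 ✓
Π(2lᵢ+1) = 5×9×13 = 585
triangle coeff Δ(2,4,6) = 1/6435
Σ_t [0,0]: t=0:+1/2304 = 1/2304
(3j)²=5/143 [(2 4 6; 0 0 0)], sign=+1
Σ_t [0,0]: t=0:+1/17280 = 1/17280
(3j)²=14/715 [(2 4 6; 2 1 -3)], sign=-1
⇒ 4πI² = 630/1573
I = (-1)√(630/1573/(4π)) = -0.17852580

-0.178526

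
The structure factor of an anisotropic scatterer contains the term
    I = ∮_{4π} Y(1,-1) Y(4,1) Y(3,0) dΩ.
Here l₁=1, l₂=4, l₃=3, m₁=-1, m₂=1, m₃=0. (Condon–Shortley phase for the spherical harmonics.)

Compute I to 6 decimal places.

m-sum 0 ✓  L=8 even ✓  3≤3≤5 ✓
Π(2lᵢ+1) = 3×9×7 = 189
triangle coeff Δ(1,4,3) = 1/252
Σ_t [1,1]: t=1:−1/36 = -1/36
(3j)²=4/63 [(1 4 3; 0 0 0)], sign=+1
Σ_t [2,2]: t=2:+1/72 = 1/72
(3j)²=5/126 [(1 4 3; -1 1 0)], sign=-1
⇒ 4πI² = 10/21
I = (-1)√(10/21/(4π)) = -0.19466390

-0.194664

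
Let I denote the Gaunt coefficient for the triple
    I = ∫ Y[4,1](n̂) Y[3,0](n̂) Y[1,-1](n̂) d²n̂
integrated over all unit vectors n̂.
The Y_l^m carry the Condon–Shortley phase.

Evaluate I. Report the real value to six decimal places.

-0.194664

Rules hold: Σm=0, L=8 even, 1≤1≤7.
N = 9·7·3 = 189
Δ = 6!·2!·0!/9! = 1/252
Racah Σ t=3..3: t=3:−1/36 = -1/36
⇒ 3j(4 3 1; 0 0 0)² = 4/63, sgn +1
Racah Σ t=3..3: t=3:−1/72 = -1/72
⇒ 3j(4 3 1; 1 0 -1)² = 5/126, sgn -1
4πI² = N·(3j₀)²·(3jₘ)² = 10/21
I = -1·√(0.47619/4π) = -0.19466390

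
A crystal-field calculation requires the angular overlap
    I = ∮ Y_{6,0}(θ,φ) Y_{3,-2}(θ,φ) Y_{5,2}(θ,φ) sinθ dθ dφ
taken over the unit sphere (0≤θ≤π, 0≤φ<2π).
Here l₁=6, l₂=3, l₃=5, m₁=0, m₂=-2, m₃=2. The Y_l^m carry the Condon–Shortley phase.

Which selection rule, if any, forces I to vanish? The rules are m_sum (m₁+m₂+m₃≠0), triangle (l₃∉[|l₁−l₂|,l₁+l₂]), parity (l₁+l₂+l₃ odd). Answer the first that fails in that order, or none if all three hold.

none

Σmᵢ = 0  ✓
l₃∈[|l₁−l₂|,l₁+l₂]=[3,9], have l₃=5  ✓
Σlᵢ = 14 ⇒ even  ✓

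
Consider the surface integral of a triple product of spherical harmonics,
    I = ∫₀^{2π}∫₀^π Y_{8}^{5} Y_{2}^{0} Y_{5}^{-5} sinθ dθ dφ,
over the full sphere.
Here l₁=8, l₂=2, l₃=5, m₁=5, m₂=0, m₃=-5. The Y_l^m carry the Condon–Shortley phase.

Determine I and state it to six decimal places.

0.000000

l₃=5 ∉ [6,10] — triangle fails ⇒ I = 0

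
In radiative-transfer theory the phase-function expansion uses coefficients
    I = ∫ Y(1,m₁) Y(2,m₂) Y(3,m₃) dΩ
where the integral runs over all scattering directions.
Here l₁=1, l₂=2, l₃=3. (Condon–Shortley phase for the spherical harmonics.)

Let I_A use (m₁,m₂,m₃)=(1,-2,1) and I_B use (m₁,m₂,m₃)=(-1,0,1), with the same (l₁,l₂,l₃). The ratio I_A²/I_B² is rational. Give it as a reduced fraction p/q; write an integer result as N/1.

l's match ⇒ only the (l;m) 3-j factors differ between A and B.
A: triangle coeff Δ(1,2,3) = 1/105; Σ_t [0,0]: t=0:+1/48 = 1/48; (3j)²=1/105 [(1 2 3; 1 -2 1)], sign=+1
B: triangle coeff Δ(1,2,3) = 1/105; Σ_t [0,0]: t=0:+1/8 = 1/8; (3j)²=2/35 [(1 2 3; -1 0 1)], sign=+1
I_A²/I_B² = (1/105)/(2/35) = 1/6

1/6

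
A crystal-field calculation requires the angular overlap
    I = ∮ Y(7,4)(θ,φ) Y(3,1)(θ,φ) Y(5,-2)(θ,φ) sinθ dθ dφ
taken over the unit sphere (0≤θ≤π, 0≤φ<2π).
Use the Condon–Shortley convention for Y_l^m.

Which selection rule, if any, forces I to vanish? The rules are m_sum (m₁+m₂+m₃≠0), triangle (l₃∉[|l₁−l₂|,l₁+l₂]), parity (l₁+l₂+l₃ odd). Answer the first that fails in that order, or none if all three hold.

m₁+m₂+m₃ = 4 + 1 − 2 = 3  ✗
triangle: |7−3|=4 ≤ l₃=5 ≤ 7+3=10
parity: l₁+l₂+l₃ = 15 is odd

m_sum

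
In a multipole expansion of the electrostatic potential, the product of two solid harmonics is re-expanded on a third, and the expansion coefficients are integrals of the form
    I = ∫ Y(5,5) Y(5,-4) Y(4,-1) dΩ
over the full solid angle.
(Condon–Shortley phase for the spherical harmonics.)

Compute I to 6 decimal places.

Checks pass: Σm=0; 14 even; l₃=4∈[0,10].
(2·5+1)(2·5+1)(2·4+1) = 1089
Δ: 6! 4! 4! / 15! → 1/3153150
sum: t=1:−1/69120 t=2:+1/1728 t=3:−1/576 t=4:+1/1728 t=5:−1/69120 = -7/11520
3j²(5 5 4; 0 0 0) = Δ·Π!·Σ² = 2/143  (sign -1)
sum: t=0:+1/103680 = 1/103680
3j²(5 5 4; 5 -4 -1) = Δ·Π!·Σ² = 4/143  (sign -1)
combine: 4πI² = 1089·2/143·4/143 = 72/169
take √, sign +1: I = 0.18412721

0.184127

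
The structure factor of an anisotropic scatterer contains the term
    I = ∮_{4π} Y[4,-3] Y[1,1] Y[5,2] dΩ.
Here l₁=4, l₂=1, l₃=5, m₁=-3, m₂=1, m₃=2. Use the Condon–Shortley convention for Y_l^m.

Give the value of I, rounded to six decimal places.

0.085055

Checks pass: Σm=0; 10 even; l₃=5∈[3,5].
(2·4+1)(2·1+1)(2·5+1) = 297
Δ: 0! 8! 2! / 11! → 1/495
sum: t=0:+1/576 = 1/576
3j²(4 1 5; 0 0 0) = Δ·Π!·Σ² = 5/99  (sign -1)
sum: t=0:+1/10080 = 1/10080
3j²(4 1 5; -3 1 2) = Δ·Π!·Σ² = 1/165  (sign -1)
combine: 4πI² = 297·5/99·1/165 = 1/11
take √, sign +1: I = 0.08505478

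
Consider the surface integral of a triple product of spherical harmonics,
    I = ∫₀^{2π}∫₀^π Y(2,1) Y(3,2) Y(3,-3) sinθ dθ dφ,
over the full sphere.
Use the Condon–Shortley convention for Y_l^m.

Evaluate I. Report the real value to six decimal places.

m-sum 0 ✓  L=8 even ✓  1≤3≤5 ✓
Π(2lᵢ+1) = 5×7×7 = 245
triangle coeff Δ(2,3,3) = 1/3780
Σ_t [0,2]: t=0:+1/24 t=1:−1/4 t=2:+1/24 = -1/6
(3j)²=4/105 [(2 3 3; 0 0 0)], sign=+1
Σ_t [1,1]: t=1:−1/48 = -1/48
(3j)²=5/84 [(2 3 3; 1 2 -3)], sign=-1
⇒ 4πI² = 5/9
I = (-1)√(5/9/(4π)) = -0.21026104

-0.210261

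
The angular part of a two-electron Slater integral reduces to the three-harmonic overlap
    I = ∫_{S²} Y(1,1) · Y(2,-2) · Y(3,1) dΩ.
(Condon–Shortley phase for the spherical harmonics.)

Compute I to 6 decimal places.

-0.082589

m-sum 0 ✓  L=6 even ✓  1≤3≤3 ✓
Π(2lᵢ+1) = 3×5×7 = 105
triangle coeff Δ(1,2,3) = 1/105
Σ_t [0,0]: t=0:+1/4 = 1/4
(3j)²=3/35 [(1 2 3; 0 0 0)], sign=-1
Σ_t [0,0]: t=0:+1/48 = 1/48
(3j)²=1/105 [(1 2 3; 1 -2 1)], sign=+1
⇒ 4πI² = 3/35
I = (-1)√(3/35/(4π)) = -0.08258890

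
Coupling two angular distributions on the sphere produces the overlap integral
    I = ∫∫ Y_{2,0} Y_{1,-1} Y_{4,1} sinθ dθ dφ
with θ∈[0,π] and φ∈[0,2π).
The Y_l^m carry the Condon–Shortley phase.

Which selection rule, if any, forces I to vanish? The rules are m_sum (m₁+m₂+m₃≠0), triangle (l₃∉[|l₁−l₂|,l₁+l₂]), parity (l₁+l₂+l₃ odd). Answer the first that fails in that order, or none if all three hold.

m₁+m₂+m₃ = 0 − 1 + 1 = 0  ✓
triangle: |2−1|=1 ≤ l₃=4 ≤ 2+1=3  ✗
parity: l₁+l₂+l₃ = 7 is odd

triangle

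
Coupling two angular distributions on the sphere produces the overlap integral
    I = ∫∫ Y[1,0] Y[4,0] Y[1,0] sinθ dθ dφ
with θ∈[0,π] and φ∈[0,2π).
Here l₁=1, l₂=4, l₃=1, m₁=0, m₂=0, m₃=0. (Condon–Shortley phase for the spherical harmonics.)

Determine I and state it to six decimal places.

l₃=1 ∉ [3,5] — triangle fails ⇒ I = 0

0.000000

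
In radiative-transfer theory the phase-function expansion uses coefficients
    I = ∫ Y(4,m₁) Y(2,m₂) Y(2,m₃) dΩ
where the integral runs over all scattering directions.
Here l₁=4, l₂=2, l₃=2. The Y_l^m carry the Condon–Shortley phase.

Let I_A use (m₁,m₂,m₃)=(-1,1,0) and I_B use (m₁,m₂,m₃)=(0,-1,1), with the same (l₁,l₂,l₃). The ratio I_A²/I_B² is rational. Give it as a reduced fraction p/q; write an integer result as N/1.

Shared (l₁,l₂,l₃)=(4,2,2): N and (l;000)² cancel in I_A²/I_B².
A: Δ = 4!·4!·0!/9! = 1/630; Racah Σ t=3..3: t=3:−1/24 = -1/24; ⇒ 3j(4 2 2; -1 1 0)² = 1/21, sgn -1
B: Δ = 4!·4!·0!/9! = 1/630; Racah Σ t=1..1: t=1:−1/36 = -1/36; ⇒ 3j(4 2 2; 0 -1 1)² = 8/315, sgn +1
I_A²/I_B² = (1/21)/(8/315) = 15/8

15/8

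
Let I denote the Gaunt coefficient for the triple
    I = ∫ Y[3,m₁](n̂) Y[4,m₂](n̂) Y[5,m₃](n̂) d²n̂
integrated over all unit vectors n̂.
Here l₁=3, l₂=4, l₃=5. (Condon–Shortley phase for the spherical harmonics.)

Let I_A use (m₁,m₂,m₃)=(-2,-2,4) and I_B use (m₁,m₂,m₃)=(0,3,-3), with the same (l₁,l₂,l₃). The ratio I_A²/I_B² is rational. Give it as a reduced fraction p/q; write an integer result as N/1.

l's match ⇒ only the (l;m) 3-j factors differ between A and B.
A: triangle coeff Δ(3,4,5) = 1/180180; Σ_t [1,2]: t=1:−1/2880 t=2:+1/8640 = -1/4320; (3j)²=8/429 [(3 4 5; -2 -2 4)], sign=+1
B: triangle coeff Δ(3,4,5) = 1/180180; Σ_t [1,2]: t=1:−1/2880 t=2:+1/1440 = 1/2880; (3j)²=7/715 [(3 4 5; 0 3 -3)], sign=+1
I_A²/I_B² = (8/429)/(7/715) = 40/21

40/21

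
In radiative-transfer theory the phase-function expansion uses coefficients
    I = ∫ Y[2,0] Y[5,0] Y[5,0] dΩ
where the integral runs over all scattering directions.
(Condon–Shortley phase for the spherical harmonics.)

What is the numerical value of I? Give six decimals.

0.161739

m-sum 0 ✓  L=12 even ✓  3≤5≤7 ✓
Π(2lᵢ+1) = 5×11×11 = 605
triangle coeff Δ(2,5,5) = 1/38610
Σ_t [0,2]: t=0:+1/2880 t=1:−1/576 t=2:+1/2880 = -1/960
(3j)²=10/429 [(2 5 5; 0 0 0)], sign=+1
(m-triple is (0,0,0) — same symbol as above.)
⇒ 4πI² = 500/1521
I = (+1)√(500/1521/(4π)) = 0.16173926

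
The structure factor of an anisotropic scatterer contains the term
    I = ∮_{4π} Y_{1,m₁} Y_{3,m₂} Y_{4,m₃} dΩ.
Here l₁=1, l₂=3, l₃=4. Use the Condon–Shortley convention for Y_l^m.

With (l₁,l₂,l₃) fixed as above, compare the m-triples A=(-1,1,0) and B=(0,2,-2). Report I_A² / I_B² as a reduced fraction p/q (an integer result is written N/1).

1/2

Shared (l₁,l₂,l₃)=(1,3,4): N and (l;000)² cancel in I_A²/I_B².
A: Δ = 0!·2!·6!/9! = 1/252; Racah Σ t=0..0: t=0:+1/96 = 1/96; ⇒ 3j(1 3 4; -1 1 0)² = 1/42, sgn +1
B: Δ = 0!·2!·6!/9! = 1/252; Racah Σ t=0..0: t=0:+1/120 = 1/120; ⇒ 3j(1 3 4; 0 2 -2)² = 1/21, sgn +1
I_A²/I_B² = (1/42)/(1/21) = 1/2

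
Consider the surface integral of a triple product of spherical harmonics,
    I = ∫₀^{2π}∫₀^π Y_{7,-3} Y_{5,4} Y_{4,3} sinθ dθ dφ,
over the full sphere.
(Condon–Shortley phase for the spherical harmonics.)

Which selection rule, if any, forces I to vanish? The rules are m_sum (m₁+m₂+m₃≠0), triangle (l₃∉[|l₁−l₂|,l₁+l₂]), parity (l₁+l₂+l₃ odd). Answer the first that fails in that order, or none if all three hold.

m_sum

m₁+m₂+m₃ = -3 + 4 + 3 = 4  ✗
triangle: |7−5|=2 ≤ l₃=4 ≤ 7+5=12
parity: l₁+l₂+l₃ = 16 is even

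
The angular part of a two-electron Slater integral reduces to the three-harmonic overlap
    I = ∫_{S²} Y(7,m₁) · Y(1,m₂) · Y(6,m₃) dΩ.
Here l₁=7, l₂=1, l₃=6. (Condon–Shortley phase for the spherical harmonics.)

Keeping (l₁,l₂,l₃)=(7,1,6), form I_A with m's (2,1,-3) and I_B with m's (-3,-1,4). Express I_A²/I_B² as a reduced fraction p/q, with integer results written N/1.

l's match ⇒ only the (l;m) 3-j factors differ between A and B.
A: triangle coeff Δ(7,1,6) = 1/1365; Σ_t [2,2]: t=2:+1/4354560 = 1/4354560; (3j)²=2/273 [(7 1 6; 2 1 -3)], sign=-1
B: triangle coeff Δ(7,1,6) = 1/1365; Σ_t [0,0]: t=0:+1/14515200 = 1/14515200; (3j)²=2/455 [(7 1 6; -3 -1 4)], sign=+1
I_A²/I_B² = (2/273)/(2/455) = 5/3

5/3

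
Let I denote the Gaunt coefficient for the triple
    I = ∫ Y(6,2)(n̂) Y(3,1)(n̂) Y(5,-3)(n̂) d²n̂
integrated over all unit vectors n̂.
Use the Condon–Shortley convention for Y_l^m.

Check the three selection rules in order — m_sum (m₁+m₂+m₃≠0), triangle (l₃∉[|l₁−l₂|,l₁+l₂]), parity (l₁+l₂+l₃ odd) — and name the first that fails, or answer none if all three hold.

Σmᵢ = 0  ✓
l₃∈[|l₁−l₂|,l₁+l₂]=[3,9], have l₃=5  ✓
Σlᵢ = 14 ⇒ even  ✓

none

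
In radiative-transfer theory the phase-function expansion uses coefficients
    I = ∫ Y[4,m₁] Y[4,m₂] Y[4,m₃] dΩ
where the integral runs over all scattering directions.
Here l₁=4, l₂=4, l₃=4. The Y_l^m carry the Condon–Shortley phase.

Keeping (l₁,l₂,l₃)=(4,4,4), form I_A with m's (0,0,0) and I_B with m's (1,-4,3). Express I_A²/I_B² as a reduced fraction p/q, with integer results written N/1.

l's match ⇒ only the (l;m) 3-j factors differ between A and B.
A: triangle coeff Δ(4,4,4) = 1/450450; Σ_t [0,4]: t=0:+1/13824 t=1:−1/216 t=2:+1/64 t=3:−1/216 t=4:+1/13824 = 5/768; (3j)²=18/1001 [(4 4 4; 0 0 0)], sign=+1
B: triangle coeff Δ(4,4,4) = 1/450450; Σ_t [0,0]: t=0:+1/3456 = 1/3456; (3j)²=35/1287 [(4 4 4; 1 -4 3)], sign=-1
I_A²/I_B² = (18/1001)/(35/1287) = 162/245

162/245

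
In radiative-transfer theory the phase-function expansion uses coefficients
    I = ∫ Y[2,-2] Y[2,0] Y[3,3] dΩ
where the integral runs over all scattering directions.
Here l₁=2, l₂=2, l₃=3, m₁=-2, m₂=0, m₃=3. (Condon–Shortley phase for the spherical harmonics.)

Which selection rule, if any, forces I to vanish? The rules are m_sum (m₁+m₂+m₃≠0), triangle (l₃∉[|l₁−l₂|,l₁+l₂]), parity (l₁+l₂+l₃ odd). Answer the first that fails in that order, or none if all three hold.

Σmᵢ = 1  ✗
l₃∈[|l₁−l₂|,l₁+l₂]=[0,4], have l₃=3
Σlᵢ = 7 ⇒ odd

m_sum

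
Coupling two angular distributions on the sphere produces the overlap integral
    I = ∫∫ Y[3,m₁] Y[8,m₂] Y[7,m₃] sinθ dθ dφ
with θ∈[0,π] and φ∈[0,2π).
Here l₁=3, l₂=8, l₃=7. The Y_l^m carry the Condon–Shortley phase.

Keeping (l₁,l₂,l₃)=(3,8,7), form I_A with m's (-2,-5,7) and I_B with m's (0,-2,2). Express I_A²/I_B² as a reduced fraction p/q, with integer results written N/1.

Shared (l₁,l₂,l₃)=(3,8,7): N and (l;000)² cancel in I_A²/I_B².
A: Δ = 4!·2!·12!/19! = 1/5290740; Racah Σ t=3..3: t=3:−1/5748019200 = -1/5748019200; ⇒ 3j(3 8 7; -2 -5 7)² = 13/5814, sgn -1
B: Δ = 4!·2!·12!/19! = 1/5290740; Racah Σ t=1..3: t=1:−1/7257600 t=2:+1/3870720 t=3:−1/26127360 = 43/522547200; ⇒ 3j(3 8 7; 0 -2 2)² = 1849/352716, sgn -1
I_A²/I_B² = (13/5814)/(1849/352716) = 2366/5547

2366/5547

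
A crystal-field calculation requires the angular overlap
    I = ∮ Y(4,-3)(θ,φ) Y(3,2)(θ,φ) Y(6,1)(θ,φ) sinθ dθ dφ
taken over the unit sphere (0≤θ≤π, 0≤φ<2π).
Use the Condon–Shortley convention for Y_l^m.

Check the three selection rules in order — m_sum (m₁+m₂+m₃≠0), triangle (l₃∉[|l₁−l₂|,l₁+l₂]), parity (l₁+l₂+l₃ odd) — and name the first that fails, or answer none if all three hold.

parity

m₁+m₂+m₃ = -3 + 2 + 1 = 0  ✓
triangle: |4−3|=1 ≤ l₃=6 ≤ 4+3=7  ✓
parity: l₁+l₂+l₃ = 13 is odd  ✗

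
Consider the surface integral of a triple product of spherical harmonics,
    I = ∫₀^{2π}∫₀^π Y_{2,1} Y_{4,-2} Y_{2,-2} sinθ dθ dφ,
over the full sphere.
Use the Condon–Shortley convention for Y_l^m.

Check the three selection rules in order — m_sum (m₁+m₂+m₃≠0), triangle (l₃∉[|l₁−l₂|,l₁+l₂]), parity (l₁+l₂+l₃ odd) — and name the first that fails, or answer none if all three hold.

azimuthal sum: 1 − 2 − 2 = -3  ✗
2 ≤ 2 ≤ 6 (triangle on l)
L = 2 + 4 + 2 = 8 (even)

m_sum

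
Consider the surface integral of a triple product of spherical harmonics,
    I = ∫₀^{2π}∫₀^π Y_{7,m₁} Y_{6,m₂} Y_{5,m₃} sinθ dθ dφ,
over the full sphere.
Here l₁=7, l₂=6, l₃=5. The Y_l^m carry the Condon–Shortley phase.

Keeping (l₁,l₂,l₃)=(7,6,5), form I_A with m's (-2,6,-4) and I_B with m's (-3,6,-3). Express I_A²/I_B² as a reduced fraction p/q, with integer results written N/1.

9/25

l's match ⇒ only the (l;m) 3-j factors differ between A and B.
A: triangle coeff Δ(7,6,5) = 1/174594420; Σ_t [8,8]: t=8:+1/116121600 = 1/116121600; (3j)²=27/8398 [(7 6 5; -2 6 -4)], sign=-1
B: triangle coeff Δ(7,6,5) = 1/174594420; Σ_t [8,8]: t=8:+1/46448640 = 1/46448640; (3j)²=75/8398 [(7 6 5; -3 6 -3)], sign=+1
I_A²/I_B² = (27/8398)/(75/8398) = 9/25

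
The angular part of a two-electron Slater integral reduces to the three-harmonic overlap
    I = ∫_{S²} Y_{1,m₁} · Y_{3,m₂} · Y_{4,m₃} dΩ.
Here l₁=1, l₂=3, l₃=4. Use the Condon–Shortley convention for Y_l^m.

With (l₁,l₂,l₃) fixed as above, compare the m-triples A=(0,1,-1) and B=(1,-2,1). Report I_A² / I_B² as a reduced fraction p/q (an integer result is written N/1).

5/1

Shared (l₁,l₂,l₃)=(1,3,4): N and (l;000)² cancel in I_A²/I_B².
A: Δ = 0!·2!·6!/9! = 1/252; Racah Σ t=0..0: t=0:+1/48 = 1/48; ⇒ 3j(1 3 4; 0 1 -1)² = 5/84, sgn -1
B: Δ = 0!·2!·6!/9! = 1/252; Racah Σ t=0..0: t=0:+1/240 = 1/240; ⇒ 3j(1 3 4; 1 -2 1)² = 1/84, sgn -1
I_A²/I_B² = (5/84)/(1/84) = 5/1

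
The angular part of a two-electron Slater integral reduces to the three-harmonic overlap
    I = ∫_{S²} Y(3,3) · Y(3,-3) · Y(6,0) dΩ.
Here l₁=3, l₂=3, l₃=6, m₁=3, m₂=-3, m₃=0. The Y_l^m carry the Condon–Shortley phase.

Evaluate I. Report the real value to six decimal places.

0.011854

m-sum 0 ✓  L=12 even ✓  0≤6≤6 ✓
Π(2lᵢ+1) = 7×7×13 = 637
triangle coeff Δ(3,3,6) = 1/12012
Σ_t [0,0]: t=0:+1/1296 = 1/1296
(3j)²=100/3003 [(3 3 6; 0 0 0)], sign=+1
Σ_t [0,0]: t=0:+1/518400 = 1/518400
(3j)²=1/12012 [(3 3 6; 3 -3 0)], sign=+1
⇒ 4πI² = 25/14157
I = (+1)√(25/14157/(4π)) = 0.01185440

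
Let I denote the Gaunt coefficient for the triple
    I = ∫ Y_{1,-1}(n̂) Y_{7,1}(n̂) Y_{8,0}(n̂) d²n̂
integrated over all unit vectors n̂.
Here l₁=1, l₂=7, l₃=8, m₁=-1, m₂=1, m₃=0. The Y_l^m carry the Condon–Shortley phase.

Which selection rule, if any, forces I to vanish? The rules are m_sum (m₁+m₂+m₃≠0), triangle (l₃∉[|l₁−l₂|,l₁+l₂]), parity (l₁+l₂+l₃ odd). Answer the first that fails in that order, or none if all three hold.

Σmᵢ = 0  ✓
l₃∈[|l₁−l₂|,l₁+l₂]=[6,8], have l₃=8  ✓
Σlᵢ = 16 ⇒ even  ✓

none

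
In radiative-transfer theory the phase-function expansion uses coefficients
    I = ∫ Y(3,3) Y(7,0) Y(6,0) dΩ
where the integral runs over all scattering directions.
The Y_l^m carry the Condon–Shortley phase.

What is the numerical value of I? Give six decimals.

m-sum = 3 + 0 + 0 = 3 ≠ 0 ⇒ I = 0

0.000000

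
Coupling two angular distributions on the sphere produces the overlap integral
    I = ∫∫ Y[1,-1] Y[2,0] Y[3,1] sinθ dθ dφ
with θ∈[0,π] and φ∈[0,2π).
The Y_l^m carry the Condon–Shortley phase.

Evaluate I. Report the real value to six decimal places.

-0.202301

Rules hold: Σm=0, L=6 even, 1≤3≤3.
N = 3·5·7 = 105
Δ = 0!·2!·4!/7! = 1/105
Racah Σ t=0..0: t=0:+1/4 = 1/4
⇒ 3j(1 2 3; 0 0 0)² = 3/35, sgn -1
Racah Σ t=0..0: t=0:+1/8 = 1/8
⇒ 3j(1 2 3; -1 0 1)² = 2/35, sgn +1
4πI² = N·(3j₀)²·(3jₘ)² = 18/35
I = -1·√(0.514286/4π) = -0.20230066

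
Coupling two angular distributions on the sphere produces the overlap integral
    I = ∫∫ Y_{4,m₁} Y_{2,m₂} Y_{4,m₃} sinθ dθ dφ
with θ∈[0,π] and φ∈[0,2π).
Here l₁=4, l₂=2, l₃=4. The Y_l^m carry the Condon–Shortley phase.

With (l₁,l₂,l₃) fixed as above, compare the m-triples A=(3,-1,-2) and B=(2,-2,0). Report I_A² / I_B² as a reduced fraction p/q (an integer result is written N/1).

35/36

Shared (l₁,l₂,l₃)=(4,2,4): N and (l;000)² cancel in I_A²/I_B².
A: Δ = 2!·6!·2!/11! = 1/13860; Racah Σ t=0..1: t=0:+1/240 t=1:−1/1440 = 1/288; ⇒ 3j(4 2 4; 3 -1 -2)² = 5/132, sgn +1
B: Δ = 2!·6!·2!/11! = 1/13860; Racah Σ t=0..0: t=0:+1/192 = 1/192; ⇒ 3j(4 2 4; 2 -2 0)² = 3/77, sgn +1
I_A²/I_B² = (5/132)/(3/77) = 35/36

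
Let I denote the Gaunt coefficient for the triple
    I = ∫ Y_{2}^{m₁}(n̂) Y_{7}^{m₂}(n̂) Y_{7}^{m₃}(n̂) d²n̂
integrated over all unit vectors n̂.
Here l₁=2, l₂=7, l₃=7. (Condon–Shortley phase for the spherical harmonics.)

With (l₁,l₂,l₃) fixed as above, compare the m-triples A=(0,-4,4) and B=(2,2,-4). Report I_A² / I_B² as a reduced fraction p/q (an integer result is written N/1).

16/825

Shared (l₁,l₂,l₃)=(2,7,7): N and (l;000)² cancel in I_A²/I_B².
A: Δ = 2!·2!·12!/17! = 1/185640; Racah Σ t=0..2: t=0:+1/8709120 t=1:−1/7257600 t=2:+1/159667200 = -1/59875200; ⇒ 3j(2 7 7; 0 -4 4)² = 8/23205, sgn +1
B: Δ = 2!·2!·12!/17! = 1/185640; Racah Σ t=0..0: t=0:+1/8709120 = 1/8709120; ⇒ 3j(2 7 7; 2 2 -4)² = 55/3094, sgn -1
I_A²/I_B² = (8/23205)/(55/3094) = 16/825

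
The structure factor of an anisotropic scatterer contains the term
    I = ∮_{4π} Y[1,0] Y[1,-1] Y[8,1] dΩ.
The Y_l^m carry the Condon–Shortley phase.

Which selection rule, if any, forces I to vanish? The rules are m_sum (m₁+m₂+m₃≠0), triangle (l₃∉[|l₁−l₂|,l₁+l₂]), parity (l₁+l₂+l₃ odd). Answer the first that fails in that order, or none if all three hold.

m₁+m₂+m₃ = 0 − 1 + 1 = 0  ✓
triangle: |1−1|=0 ≤ l₃=8 ≤ 1+1=2  ✗
parity: l₁+l₂+l₃ = 10 is even

triangle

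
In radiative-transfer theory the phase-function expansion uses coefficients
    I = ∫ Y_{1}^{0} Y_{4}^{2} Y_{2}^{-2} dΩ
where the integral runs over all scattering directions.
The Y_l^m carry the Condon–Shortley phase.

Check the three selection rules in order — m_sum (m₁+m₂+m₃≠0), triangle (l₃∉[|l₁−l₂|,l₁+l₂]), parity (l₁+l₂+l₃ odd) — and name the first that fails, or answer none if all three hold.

triangle

Σmᵢ = 0  ✓
l₃∈[|l₁−l₂|,l₁+l₂]=[3,5], have l₃=2  ✗
Σlᵢ = 7 ⇒ odd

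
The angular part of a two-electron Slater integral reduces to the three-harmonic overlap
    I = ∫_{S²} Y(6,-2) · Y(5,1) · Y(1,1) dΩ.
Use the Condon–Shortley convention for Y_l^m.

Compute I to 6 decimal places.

Rules hold: Σm=0, L=12 even, 1≤1≤11.
N = 13·11·3 = 429
Δ = 10!·2!·0!/13! = 1/858
Racah Σ t=5..5: t=5:−1/14400 = -1/14400
⇒ 3j(6 5 1; 0 0 0)² = 6/143, sgn +1
Racah Σ t=6..6: t=6:+1/34560 = 1/34560
⇒ 3j(6 5 1; -2 1 1)² = 14/429, sgn +1
4πI² = N·(3j₀)²·(3jₘ)² = 84/143
I = +1·√(0.587413/4π) = 0.21620548

0.216205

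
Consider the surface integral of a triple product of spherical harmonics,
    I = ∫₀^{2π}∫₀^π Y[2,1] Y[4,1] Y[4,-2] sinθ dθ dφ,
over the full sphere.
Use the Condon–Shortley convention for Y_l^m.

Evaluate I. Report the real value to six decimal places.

0.127700

Rules hold: Σm=0, L=10 even, 2≤4≤6.
N = 5·9·9 = 405
Δ = 2!·2!·6!/11! = 1/13860
Racah Σ t=0..2: t=0:+1/192 t=1:−1/36 t=2:+1/192 = -5/288
⇒ 3j(2 4 4; 0 0 0)² = 20/693, sgn -1
Racah Σ t=0..1: t=0:+1/240 t=1:−1/96 = -1/160
⇒ 3j(2 4 4; 1 1 -2)² = 27/1540, sgn -1
4πI² = N·(3j₀)²·(3jₘ)² = 1215/5929
I = +1·√(0.204925/4π) = 0.12770047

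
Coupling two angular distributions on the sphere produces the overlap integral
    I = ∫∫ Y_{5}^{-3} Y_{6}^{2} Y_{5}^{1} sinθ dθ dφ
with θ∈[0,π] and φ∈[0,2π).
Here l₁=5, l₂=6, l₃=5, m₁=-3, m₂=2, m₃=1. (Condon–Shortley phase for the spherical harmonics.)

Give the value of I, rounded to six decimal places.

Checks pass: Σm=0; 16 even; l₃=5∈[1,11].
(2·5+1)(2·6+1)(2·5+1) = 1573
Δ: 6! 4! 6! / 17! → 1/28588560
sum: t=1:−1/345600 t=2:+1/13824 t=3:−1/5184 t=4:+1/13824 t=5:−1/345600 = -7/129600
3j²(5 6 5; 0 0 0) = Δ·Π!·Σ² = 80/7293  (sign +1)
sum: t=4:+1/55296 t=5:−1/25920 t=6:+1/138240 = -11/829440
3j²(5 6 5; -3 2 1) = Δ·Π!·Σ² = 11/1326  (sign -1)
combine: 4πI² = 1573·80/7293·11/1326 = 4840/33813
take √, sign -1: I = -0.10672739

-0.106727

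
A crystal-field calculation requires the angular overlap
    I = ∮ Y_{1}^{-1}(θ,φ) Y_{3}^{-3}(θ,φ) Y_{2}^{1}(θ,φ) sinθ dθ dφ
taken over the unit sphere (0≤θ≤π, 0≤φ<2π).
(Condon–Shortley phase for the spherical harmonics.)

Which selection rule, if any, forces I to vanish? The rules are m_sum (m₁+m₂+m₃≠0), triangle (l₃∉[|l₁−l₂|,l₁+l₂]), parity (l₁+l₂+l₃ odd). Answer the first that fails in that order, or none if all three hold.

Σmᵢ = -3  ✗
l₃∈[|l₁−l₂|,l₁+l₂]=[2,4], have l₃=2
Σlᵢ = 6 ⇒ even

m_sum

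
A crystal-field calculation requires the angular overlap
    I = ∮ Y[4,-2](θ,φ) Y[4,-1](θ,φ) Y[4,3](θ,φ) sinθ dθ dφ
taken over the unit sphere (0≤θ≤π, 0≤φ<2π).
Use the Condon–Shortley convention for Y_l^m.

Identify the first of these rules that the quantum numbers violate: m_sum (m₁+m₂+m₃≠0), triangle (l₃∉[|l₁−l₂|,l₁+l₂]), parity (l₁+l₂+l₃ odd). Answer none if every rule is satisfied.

azimuthal sum: -2 − 1 + 3 = 0  ✓
0 ≤ 4 ≤ 8 (triangle on l)  ✓
L = 4 + 4 + 4 = 12 (even)  ✓

none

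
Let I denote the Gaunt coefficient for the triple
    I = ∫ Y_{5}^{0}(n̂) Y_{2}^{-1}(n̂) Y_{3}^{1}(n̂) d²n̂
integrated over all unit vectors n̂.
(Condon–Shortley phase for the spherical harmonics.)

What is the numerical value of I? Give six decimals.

0.169433

Rules hold: Σm=0, L=10 even, 3≤3≤7.
N = 11·5·7 = 385
Δ = 4!·6!·0!/11! = 1/2310
Racah Σ t=2..2: t=2:+1/144 = 1/144
⇒ 3j(5 2 3; 0 0 0)² = 10/231, sgn -1
Racah Σ t=1..1: t=1:−1/288 = -1/288
⇒ 3j(5 2 3; 0 -1 1)² = 5/231, sgn -1
4πI² = N·(3j₀)²·(3jₘ)² = 250/693
I = +1·√(0.36075/4π) = 0.16943318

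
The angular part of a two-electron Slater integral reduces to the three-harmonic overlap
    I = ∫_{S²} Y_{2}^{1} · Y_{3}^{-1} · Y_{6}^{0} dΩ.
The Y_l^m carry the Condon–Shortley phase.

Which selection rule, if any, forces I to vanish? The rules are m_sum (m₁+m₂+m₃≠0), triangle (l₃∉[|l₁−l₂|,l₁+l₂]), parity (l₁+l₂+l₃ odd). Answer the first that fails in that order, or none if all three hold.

triangle

m₁+m₂+m₃ = 1 − 1 + 0 = 0  ✓
triangle: |2−3|=1 ≤ l₃=6 ≤ 2+3=5  ✗
parity: l₁+l₂+l₃ = 11 is odd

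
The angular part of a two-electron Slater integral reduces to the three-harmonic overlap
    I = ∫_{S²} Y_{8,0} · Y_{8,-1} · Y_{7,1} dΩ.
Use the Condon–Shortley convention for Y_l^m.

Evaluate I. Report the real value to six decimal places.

l₁+l₂+l₃=23 is odd: 3j(l;000)=0 ⇒ I=0

0.000000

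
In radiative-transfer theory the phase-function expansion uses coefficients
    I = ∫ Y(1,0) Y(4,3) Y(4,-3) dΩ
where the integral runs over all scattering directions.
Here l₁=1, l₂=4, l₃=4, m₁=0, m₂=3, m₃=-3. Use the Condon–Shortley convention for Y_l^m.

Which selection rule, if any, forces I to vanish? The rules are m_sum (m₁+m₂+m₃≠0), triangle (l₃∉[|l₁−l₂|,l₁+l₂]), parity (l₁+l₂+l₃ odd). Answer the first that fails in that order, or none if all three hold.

m₁+m₂+m₃ = 0 + 3 − 3 = 0  ✓
triangle: |1−4|=3 ≤ l₃=4 ≤ 1+4=5  ✓
parity: l₁+l₂+l₃ = 9 is odd  ✗

parity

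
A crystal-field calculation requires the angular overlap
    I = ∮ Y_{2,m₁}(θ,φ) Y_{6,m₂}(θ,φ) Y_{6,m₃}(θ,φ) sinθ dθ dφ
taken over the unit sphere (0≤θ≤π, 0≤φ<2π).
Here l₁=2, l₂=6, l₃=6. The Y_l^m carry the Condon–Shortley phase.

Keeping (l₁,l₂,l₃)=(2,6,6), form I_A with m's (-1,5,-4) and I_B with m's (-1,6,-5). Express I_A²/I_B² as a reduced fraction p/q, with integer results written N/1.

27/22

Same 2,6,6: normalisation and zero-m 3j drop out of the ratio.
A: Δ: 2! 2! 10! / 15! → 1/90090; sum: t=1:−1/7257600 t=2:+1/725760 = 1/806400; 3j²(2 6 6; -1 5 -4) = Δ·Π!·Σ² = 27/910  (sign +1)
B: Δ: 2! 2! 10! / 15! → 1/90090; sum: t=2:+1/7257600 = 1/7257600; 3j²(2 6 6; -1 6 -5) = Δ·Π!·Σ² = 11/455  (sign -1)
I_A²/I_B² = (27/910)/(11/455) = 27/22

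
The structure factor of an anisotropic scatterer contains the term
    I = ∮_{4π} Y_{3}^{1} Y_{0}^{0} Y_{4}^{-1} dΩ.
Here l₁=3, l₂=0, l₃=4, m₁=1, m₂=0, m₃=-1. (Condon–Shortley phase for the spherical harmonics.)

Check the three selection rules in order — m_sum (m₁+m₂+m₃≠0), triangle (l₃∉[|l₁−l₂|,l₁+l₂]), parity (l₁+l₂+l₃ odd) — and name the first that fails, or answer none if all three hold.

Σmᵢ = 0  ✓
l₃∈[|l₁−l₂|,l₁+l₂]=[3,3], have l₃=4  ✗
Σlᵢ = 7 ⇒ odd

triangle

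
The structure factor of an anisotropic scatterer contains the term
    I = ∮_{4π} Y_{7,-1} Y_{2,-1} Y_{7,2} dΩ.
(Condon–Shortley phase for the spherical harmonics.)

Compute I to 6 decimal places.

0.077064

Rules hold: Σm=0, L=16 even, 5≤7≤9.
N = 15·5·15 = 1125
Δ = 2!·12!·2!/17! = 1/185640
Racah Σ t=0..2: t=0:+1/2419200 t=1:−1/518400 t=2:+1/2419200 = -1/907200
⇒ 3j(7 2 7; 0 0 0)² = 56/3315, sgn +1
Racah Σ t=0..1: t=0:+1/1935360 t=1:−1/1209600 = -1/3225600
⇒ 3j(7 2 7; -1 -1 2)² = 243/61880, sgn +1
4πI² = N·(3j₀)²·(3jₘ)² = 3645/48841
I = +1·√(0.0746299/4π) = 0.07706400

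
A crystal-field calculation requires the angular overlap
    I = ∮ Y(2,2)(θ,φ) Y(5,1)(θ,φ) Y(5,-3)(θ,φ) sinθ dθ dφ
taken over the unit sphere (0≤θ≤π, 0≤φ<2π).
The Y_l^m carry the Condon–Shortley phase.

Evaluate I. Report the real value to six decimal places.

0.171169

Rules hold: Σm=0, L=12 even, 3≤5≤7.
N = 5·11·11 = 605
Δ = 2!·2!·8!/13! = 1/38610
Racah Σ t=0..2: t=0:+1/2880 t=1:−1/576 t=2:+1/2880 = -1/960
⇒ 3j(2 5 5; 0 0 0)² = 10/429, sgn +1
Racah Σ t=0..0: t=0:+1/5760 = 1/5760
⇒ 3j(2 5 5; 2 1 -3)² = 56/2145, sgn +1
4πI² = N·(3j₀)²·(3jₘ)² = 560/1521
I = +1·√(0.368179/4π) = 0.17116875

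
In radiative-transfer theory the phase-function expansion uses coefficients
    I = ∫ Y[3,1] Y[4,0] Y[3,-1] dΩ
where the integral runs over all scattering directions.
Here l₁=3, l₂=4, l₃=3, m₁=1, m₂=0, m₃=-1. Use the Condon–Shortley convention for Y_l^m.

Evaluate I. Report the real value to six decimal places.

Checks pass: Σm=0; 10 even; l₃=3∈[1,7].
(2·3+1)(2·4+1)(2·3+1) = 441
Δ: 4! 2! 4! / 11! → 1/34650
sum: t=1:−1/72 t=2:+1/16 t=3:−1/72 = 5/144
3j²(3 4 3; 0 0 0) = Δ·Π!·Σ² = 2/77  (sign -1)
sum: t=0:+1/1152 t=1:−1/36 t=2:+1/32 = 5/1152
3j²(3 4 3; 1 0 -1) = Δ·Π!·Σ² = 1/1386  (sign +1)
combine: 4πI² = 441·2/77·1/1386 = 1/121
take √, sign -1: I = -0.02564498

-0.025645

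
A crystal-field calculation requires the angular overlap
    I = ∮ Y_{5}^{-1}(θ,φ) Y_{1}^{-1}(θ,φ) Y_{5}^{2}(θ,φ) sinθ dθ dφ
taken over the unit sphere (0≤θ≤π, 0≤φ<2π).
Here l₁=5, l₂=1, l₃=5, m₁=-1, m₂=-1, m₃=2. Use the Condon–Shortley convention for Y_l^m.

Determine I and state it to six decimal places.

0.000000

L=11 odd ⇒ parity kills the (l;000) factor ⇒ I = 0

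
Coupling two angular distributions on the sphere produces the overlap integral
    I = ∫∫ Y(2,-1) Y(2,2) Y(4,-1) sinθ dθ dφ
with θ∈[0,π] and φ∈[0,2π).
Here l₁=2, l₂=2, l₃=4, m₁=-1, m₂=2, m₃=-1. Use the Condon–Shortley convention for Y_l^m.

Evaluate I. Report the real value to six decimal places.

m-sum 0 ✓  L=8 even ✓  0≤4≤4 ✓
Π(2lᵢ+1) = 5×5×9 = 225
triangle coeff Δ(2,2,4) = 1/630
Σ_t [0,0]: t=0:+1/16 = 1/16
(3j)²=2/35 [(2 2 4; 0 0 0)], sign=+1
Σ_t [0,0]: t=0:+1/144 = 1/144
(3j)²=1/126 [(2 2 4; -1 2 -1)], sign=-1
⇒ 4πI² = 5/49
I = (-1)√(5/49/(4π)) = -0.09011188

-0.090112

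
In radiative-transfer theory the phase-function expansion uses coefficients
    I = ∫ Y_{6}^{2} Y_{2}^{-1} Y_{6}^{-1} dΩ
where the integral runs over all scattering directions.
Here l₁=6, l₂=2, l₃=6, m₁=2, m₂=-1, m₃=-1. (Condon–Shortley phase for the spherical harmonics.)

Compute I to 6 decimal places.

Rules hold: Σm=0, L=14 even, 4≤6≤8.
N = 13·5·13 = 845
Δ = 2!·10!·2!/15! = 1/90090
Racah Σ t=0..2: t=0:+1/69120 t=1:−1/14400 t=2:+1/69120 = -7/172800
⇒ 3j(6 2 6; 0 0 0)² = 14/715, sgn -1
Racah Σ t=0..1: t=0:+1/34560 t=1:−1/60480 = 1/80640
⇒ 3j(6 2 6; 2 -1 -1)² = 6/1001, sgn -1
4πI² = N·(3j₀)²·(3jₘ)² = 12/121
I = +1·√(0.0991736/4π) = 0.08883682

0.088837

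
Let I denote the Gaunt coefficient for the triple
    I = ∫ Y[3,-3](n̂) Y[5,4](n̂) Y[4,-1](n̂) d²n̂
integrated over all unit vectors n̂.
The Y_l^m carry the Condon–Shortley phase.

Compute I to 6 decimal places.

-0.186208

Checks pass: Σm=0; 12 even; l₃=4∈[2,8].
(2·3+1)(2·5+1)(2·4+1) = 693
Δ: 4! 2! 6! / 13! → 1/180180
sum: t=1:−1/576 t=2:+1/144 t=3:−1/576 = 1/288
3j²(3 5 4; 0 0 0) = Δ·Π!·Σ² = 20/1001  (sign +1)
sum: t=4:+1/5760 = 1/5760
3j²(3 5 4; -3 4 -1) = Δ·Π!·Σ² = 9/286  (sign -1)
combine: 4πI² = 693·20/1001·9/286 = 810/1859
take √, sign -1: I = -0.18620781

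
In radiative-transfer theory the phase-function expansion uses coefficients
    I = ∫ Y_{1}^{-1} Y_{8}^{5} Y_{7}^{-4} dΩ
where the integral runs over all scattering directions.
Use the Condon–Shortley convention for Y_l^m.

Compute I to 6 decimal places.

-0.270230

m-sum 0 ✓  L=16 even ✓  7≤7≤9 ✓
Π(2lᵢ+1) = 3×17×15 = 765
triangle coeff Δ(1,8,7) = 1/2040
Σ_t [1,1]: t=1:−1/25401600 = -1/25401600
(3j)²=8/255 [(1 8 7; 0 0 0)], sign=+1
Σ_t [2,2]: t=2:+1/479001600 = 1/479001600
(3j)²=13/340 [(1 8 7; -1 5 -4)], sign=-1
⇒ 4πI² = 78/85
I = (-1)√(78/85/(4π)) = -0.27022959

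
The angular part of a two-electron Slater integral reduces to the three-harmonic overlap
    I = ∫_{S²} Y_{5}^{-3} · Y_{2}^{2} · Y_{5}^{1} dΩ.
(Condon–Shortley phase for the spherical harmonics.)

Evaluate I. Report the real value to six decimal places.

0.171169

Rules hold: Σm=0, L=12 even, 3≤5≤7.
N = 11·5·11 = 605
Δ = 2!·8!·2!/13! = 1/38610
Racah Σ t=0..2: t=0:+1/2880 t=1:−1/576 t=2:+1/2880 = -1/960
⇒ 3j(5 2 5; 0 0 0)² = 10/429, sgn +1
Racah Σ t=2..2: t=2:+1/5760 = 1/5760
⇒ 3j(5 2 5; -3 2 1)² = 56/2145, sgn +1
4πI² = N·(3j₀)²·(3jₘ)² = 560/1521
I = +1·√(0.368179/4π) = 0.17116875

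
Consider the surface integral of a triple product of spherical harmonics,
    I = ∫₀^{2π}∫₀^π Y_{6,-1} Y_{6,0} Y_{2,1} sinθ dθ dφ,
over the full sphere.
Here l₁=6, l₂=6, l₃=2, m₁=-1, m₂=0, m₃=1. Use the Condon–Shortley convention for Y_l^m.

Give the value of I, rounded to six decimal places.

m-sum 0 ✓  L=14 even ✓  0≤2≤12 ✓
Π(2lᵢ+1) = 13×13×5 = 845
triangle coeff Δ(6,6,2) = 1/90090
Σ_t [4,6]: t=4:+1/69120 t=5:−1/14400 t=6:+1/69120 = -7/172800
(3j)²=14/715 [(6 6 2; 0 0 0)], sign=-1
Σ_t [5,6]: t=5:−1/28800 t=6:+1/34560 = -1/172800
(3j)²=1/1430 [(6 6 2; -1 0 1)], sign=+1
⇒ 4πI² = 7/605
I = (-1)√(7/605/(4π)) = -0.03034355

-0.030344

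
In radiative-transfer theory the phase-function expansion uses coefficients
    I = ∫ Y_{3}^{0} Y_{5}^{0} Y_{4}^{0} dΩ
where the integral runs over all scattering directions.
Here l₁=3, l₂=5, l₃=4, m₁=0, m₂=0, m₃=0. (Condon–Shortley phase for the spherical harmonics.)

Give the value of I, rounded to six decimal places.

Rules hold: Σm=0, L=12 even, 2≤4≤8.
N = 7·11·9 = 693
Δ = 4!·2!·6!/13! = 1/180180
Racah Σ t=1..3: t=1:−1/576 t=2:+1/144 t=3:−1/576 = 1/288
⇒ 3j(3 5 4; 0 0 0)² = 20/1001, sgn +1
(m-triple is (0,0,0) — same symbol as above.)
4πI² = N·(3j₀)²·(3jₘ)² = 3600/13013
I = +1·√(0.276646/4π) = 0.14837393

0.148374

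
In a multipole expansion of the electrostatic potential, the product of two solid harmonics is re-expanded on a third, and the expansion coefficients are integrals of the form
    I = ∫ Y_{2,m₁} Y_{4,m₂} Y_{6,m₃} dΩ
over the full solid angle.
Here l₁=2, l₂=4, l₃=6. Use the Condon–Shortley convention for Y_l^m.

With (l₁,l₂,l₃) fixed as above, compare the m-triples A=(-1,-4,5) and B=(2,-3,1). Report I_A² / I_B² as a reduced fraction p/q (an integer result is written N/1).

Same 2,4,6: normalisation and zero-m 3j drop out of the ratio.
A: Δ: 0! 4! 8! / 13! → 1/6435; sum: t=0:+1/241920 = 1/241920; 3j²(2 4 6; -1 -4 5) = Δ·Π!·Σ² = 1/39  (sign -1)
B: Δ: 0! 4! 8! / 13! → 1/6435; sum: t=0:+1/120960 = 1/120960; 3j²(2 4 6; 2 -3 1) = Δ·Π!·Σ² = 1/1287  (sign -1)
I_A²/I_B² = (1/39)/(1/1287) = 33/1

33/1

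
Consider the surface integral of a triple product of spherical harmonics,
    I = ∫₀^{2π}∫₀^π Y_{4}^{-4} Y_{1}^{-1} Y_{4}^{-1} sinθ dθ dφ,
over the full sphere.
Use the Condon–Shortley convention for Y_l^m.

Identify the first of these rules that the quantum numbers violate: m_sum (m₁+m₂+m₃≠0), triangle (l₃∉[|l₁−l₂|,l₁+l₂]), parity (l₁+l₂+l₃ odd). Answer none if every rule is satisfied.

m_sum

Σmᵢ = -6  ✗
l₃∈[|l₁−l₂|,l₁+l₂]=[3,5], have l₃=4
Σlᵢ = 9 ⇒ odd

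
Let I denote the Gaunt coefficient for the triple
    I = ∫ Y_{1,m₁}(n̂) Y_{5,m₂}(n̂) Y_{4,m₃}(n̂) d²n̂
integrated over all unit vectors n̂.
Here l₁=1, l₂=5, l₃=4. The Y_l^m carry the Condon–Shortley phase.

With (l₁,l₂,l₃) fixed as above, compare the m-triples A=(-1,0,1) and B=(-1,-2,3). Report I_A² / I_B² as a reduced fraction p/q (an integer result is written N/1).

10/3

Same 1,5,4: normalisation and zero-m 3j drop out of the ratio.
A: Δ: 2! 0! 8! / 11! → 1/495; sum: t=2:+1/1440 = 1/1440; 3j²(1 5 4; -1 0 1) = Δ·Π!·Σ² = 2/99  (sign -1)
B: Δ: 2! 0! 8! / 11! → 1/495; sum: t=2:+1/10080 = 1/10080; 3j²(1 5 4; -1 -2 3) = Δ·Π!·Σ² = 1/165  (sign -1)
I_A²/I_B² = (2/99)/(1/165) = 10/3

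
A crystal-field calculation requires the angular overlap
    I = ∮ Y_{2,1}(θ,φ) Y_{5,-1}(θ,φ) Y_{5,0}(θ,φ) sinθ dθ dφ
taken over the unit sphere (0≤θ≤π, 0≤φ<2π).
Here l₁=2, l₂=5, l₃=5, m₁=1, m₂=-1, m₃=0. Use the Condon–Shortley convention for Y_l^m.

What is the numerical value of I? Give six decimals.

-0.036166

m-sum 0 ✓  L=12 even ✓  3≤5≤7 ✓
Π(2lᵢ+1) = 5×11×11 = 605
triangle coeff Δ(2,5,5) = 1/38610
Σ_t [0,2]: t=0:+1/2880 t=1:−1/576 t=2:+1/2880 = -1/960
(3j)²=10/429 [(2 5 5; 0 0 0)], sign=+1
Σ_t [0,1]: t=0:+1/1152 t=1:−1/1440 = 1/5760
(3j)²=1/858 [(2 5 5; 1 -1 0)], sign=-1
⇒ 4πI² = 25/1521
I = (-1)√(25/1521/(4π)) = -0.03616600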